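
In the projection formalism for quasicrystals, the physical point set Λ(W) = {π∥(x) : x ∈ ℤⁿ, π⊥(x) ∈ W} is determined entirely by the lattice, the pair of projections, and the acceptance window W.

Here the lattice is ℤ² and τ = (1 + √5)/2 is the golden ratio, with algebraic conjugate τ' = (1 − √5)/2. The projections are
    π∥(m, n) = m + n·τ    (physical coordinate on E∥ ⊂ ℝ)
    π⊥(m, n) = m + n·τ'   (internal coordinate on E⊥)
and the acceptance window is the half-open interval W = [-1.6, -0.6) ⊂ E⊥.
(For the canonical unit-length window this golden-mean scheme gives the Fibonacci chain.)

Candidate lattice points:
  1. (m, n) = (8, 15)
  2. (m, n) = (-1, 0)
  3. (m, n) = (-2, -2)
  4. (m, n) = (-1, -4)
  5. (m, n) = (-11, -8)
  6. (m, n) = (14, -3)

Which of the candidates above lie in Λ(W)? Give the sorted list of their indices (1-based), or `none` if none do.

Compute τ' = (1−√5)/2 = -0.61803, so π⊥(m,n) = m -0.61803·n.
[1] lift (8,15): star map gives -1.27051; window check -1.6 ≤ -1.27051 < -0.6 is true → IN Λ
[2] lift (-1,0): star map gives -1.00000; window check -1.6 ≤ -1.00000 < -0.6 is true → IN Λ
[3] lift (-2,-2): star map gives -0.76393; window check -1.6 ≤ -0.76393 < -0.6 is true → IN Λ
[4] lift (-1,-4): star map gives 1.47214; window check -1.6 ≤ 1.47214 < -0.6 is false → out
[5] lift (-11,-8): star map gives -6.05573; window check -1.6 ≤ -6.05573 < -0.6 is false → out
[6] lift (14,-3): star map gives 15.85410; window check -1.6 ≤ 15.85410 < -0.6 is false → out

1, 2, 3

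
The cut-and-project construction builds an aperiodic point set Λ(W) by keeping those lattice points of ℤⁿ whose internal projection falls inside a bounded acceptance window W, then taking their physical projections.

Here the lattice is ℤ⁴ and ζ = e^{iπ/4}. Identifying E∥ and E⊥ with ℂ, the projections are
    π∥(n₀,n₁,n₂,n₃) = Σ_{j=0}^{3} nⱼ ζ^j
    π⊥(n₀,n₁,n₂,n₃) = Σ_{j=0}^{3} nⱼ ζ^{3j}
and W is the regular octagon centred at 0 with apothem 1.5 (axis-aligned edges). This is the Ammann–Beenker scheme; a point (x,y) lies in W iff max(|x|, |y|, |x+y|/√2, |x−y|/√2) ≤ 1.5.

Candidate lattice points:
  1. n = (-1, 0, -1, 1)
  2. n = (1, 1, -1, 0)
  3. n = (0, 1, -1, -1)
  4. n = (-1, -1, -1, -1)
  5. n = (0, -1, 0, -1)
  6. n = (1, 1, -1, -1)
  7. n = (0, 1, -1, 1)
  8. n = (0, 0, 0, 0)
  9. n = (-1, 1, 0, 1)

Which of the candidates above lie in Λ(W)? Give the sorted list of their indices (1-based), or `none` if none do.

Internal map: ζ^{3j} for j=0..3 gives (1,0), (−√2/2,√2/2), (0,−1), (√2/2,√2/2).
#1 (-1, 0, -1, 1): internal (-0.292893, 1.707107); octagon support 1.707107 vs apothem 1.5 → ∉ W
#2 (1, 1, -1, 0): internal (0.292893, 1.707107); octagon support 1.707107 vs apothem 1.5 → ∉ W
#3 (0, 1, -1, -1): internal (-1.414214, 1.000000); octagon support 1.707107 vs apothem 1.5 → ∉ W
#4 (-1, -1, -1, -1): internal (-1.000000, -0.414214); octagon support 1.000000 vs apothem 1.5 → ∈ W
#5 (0, -1, 0, -1): internal (0.000000, -1.414214); octagon support 1.414214 vs apothem 1.5 → ∈ W
#6 (1, 1, -1, -1): internal (-0.414214, 1.000000); octagon support 1.000000 vs apothem 1.5 → ∈ W
#7 (0, 1, -1, 1): internal (0.000000, 2.414214); octagon support 2.414214 vs apothem 1.5 → ∉ W
#8 (0, 0, 0, 0): internal (0.000000, 0.000000); octagon support 0.000000 vs apothem 1.5 → ∈ W
#9 (-1, 1, 0, 1): internal (-1.000000, 1.414214); octagon support 1.707107 vs apothem 1.5 → ∉ W

4, 5, 6, 8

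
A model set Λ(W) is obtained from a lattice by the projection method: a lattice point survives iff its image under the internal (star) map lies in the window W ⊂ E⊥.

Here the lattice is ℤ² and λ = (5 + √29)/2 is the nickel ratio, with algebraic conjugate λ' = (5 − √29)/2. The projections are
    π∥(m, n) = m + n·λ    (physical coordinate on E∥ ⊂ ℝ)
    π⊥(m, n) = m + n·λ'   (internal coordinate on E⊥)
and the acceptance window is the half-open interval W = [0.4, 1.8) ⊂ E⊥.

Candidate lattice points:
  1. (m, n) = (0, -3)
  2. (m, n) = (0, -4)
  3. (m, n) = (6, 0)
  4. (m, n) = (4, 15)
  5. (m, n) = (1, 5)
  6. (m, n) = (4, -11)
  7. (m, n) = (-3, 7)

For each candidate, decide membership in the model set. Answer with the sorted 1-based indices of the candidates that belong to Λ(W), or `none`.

1, 2, 4

λ' = (5−√29)/2 ≈ -0.192582.
candidate 1: (m,n)=(0,-3) → π∥ = 0-3·λ ≈ -15.577747, π⊥ = 0-3·λ' ≈ 0.577747 ∈ [0.4, 1.8) ⇒ IN Λ
candidate 2: (m,n)=(0,-4) → π∥ = 0-4·λ ≈ -20.770330, π⊥ = 0-4·λ' ≈ 0.770330 ∈ [0.4, 1.8) ⇒ IN Λ
candidate 3: (m,n)=(6,0) → π∥ = 6+0·λ ≈ 6.000000, π⊥ = 6+0·λ' ≈ 6.000000 ∉ [0.4, 1.8) ⇒ out
candidate 4: (m,n)=(4,15) → π∥ = 4+15·λ ≈ 81.888736, π⊥ = 4+15·λ' ≈ 1.111264 ∈ [0.4, 1.8) ⇒ IN Λ
candidate 5: (m,n)=(1,5) → π∥ = 1+5·λ ≈ 26.962912, π⊥ = 1+5·λ' ≈ 0.037088 ∉ [0.4, 1.8) ⇒ out
candidate 6: (m,n)=(4,-11) → π∥ = 4-11·λ ≈ -53.118406, π⊥ = 4-11·λ' ≈ 6.118406 ∉ [0.4, 1.8) ⇒ out
candidate 7: (m,n)=(-3,7) → π∥ = -3+7·λ ≈ 33.348077, π⊥ = -3+7·λ' ≈ -4.348077 ∉ [0.4, 1.8) ⇒ out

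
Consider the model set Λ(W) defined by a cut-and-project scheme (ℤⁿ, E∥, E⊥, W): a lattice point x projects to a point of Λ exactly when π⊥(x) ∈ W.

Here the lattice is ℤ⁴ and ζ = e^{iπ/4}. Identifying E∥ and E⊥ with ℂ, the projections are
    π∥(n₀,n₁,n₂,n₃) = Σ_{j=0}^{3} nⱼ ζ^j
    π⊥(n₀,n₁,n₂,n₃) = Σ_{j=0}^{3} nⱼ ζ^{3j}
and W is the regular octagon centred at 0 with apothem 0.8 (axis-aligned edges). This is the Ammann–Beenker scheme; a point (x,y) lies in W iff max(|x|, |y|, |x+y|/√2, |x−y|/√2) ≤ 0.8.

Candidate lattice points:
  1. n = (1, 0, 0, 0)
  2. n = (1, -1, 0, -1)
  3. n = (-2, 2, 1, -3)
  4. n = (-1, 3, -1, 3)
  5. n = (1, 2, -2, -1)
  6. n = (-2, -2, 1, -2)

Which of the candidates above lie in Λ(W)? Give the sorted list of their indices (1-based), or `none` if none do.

none

Internal map: ζ^{3j} for j=0..3 gives (1,0), (−√2/2,√2/2), (0,−1), (√2/2,√2/2).
candidate 1: n = (1, 0, 0, 0) → π⊥ ≈ (+1.00000, +0.00000); max(|x|,|y|,|x±y|/√2) = 1.00000 > 0.8 ⇒ ∉ W
candidate 2: n = (1, -1, 0, -1) → π⊥ ≈ (+1.00000, -1.41421); max(|x|,|y|,|x±y|/√2) = 1.70711 > 0.8 ⇒ ∉ W
candidate 3: n = (-2, 2, 1, -3) → π⊥ ≈ (-5.53553, -1.70711); max(|x|,|y|,|x±y|/√2) = 5.53553 > 0.8 ⇒ ∉ W
candidate 4: n = (-1, 3, -1, 3) → π⊥ ≈ (-1.00000, +5.24264); max(|x|,|y|,|x±y|/√2) = 5.24264 > 0.8 ⇒ ∉ W
candidate 5: n = (1, 2, -2, -1) → π⊥ ≈ (-1.12132, +2.70711); max(|x|,|y|,|x±y|/√2) = 2.70711 > 0.8 ⇒ ∉ W
candidate 6: n = (-2, -2, 1, -2) → π⊥ ≈ (-2.00000, -3.82843); max(|x|,|y|,|x±y|/√2) = 4.12132 > 0.8 ⇒ ∉ W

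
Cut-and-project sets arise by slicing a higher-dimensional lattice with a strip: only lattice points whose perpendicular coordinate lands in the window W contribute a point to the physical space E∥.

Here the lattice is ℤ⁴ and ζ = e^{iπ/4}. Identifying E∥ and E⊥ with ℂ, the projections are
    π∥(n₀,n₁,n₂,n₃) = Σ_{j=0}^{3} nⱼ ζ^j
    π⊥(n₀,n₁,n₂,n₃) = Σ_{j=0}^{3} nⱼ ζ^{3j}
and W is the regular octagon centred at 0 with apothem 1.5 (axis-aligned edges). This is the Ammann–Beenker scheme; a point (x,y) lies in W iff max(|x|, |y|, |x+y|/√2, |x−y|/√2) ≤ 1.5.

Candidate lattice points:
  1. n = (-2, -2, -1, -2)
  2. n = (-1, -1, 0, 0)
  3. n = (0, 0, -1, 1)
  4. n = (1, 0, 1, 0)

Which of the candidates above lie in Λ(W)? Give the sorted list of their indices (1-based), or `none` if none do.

2, 4

π⊥(n) = n₀ + n₁ζ³ + n₂ζ⁶ + n₃ζ⁹ where ζ = e^{iπ/4}.
#1 (-2, -2, -1, -2): internal (-2.000000, -1.828427); octagon support 2.707107 vs apothem 1.5 → ∉ W
#2 (-1, -1, 0, 0): internal (-0.292893, -0.707107); octagon support 0.707107 vs apothem 1.5 → ∈ W
#3 (0, 0, -1, 1): internal (0.707107, 1.707107); octagon support 1.707107 vs apothem 1.5 → ∉ W
#4 (1, 0, 1, 0): internal (1.000000, -1.000000); octagon support 1.414214 vs apothem 1.5 → ∈ W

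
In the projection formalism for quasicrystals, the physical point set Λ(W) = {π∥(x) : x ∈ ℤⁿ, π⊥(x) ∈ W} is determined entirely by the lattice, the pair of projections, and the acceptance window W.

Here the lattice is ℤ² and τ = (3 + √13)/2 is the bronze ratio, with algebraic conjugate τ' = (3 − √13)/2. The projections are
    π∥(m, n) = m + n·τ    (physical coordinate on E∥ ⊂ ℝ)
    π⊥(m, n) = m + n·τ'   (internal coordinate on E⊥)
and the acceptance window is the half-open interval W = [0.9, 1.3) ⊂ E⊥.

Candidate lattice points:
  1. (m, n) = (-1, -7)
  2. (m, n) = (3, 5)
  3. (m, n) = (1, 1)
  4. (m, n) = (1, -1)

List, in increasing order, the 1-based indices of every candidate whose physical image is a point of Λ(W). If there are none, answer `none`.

1

τ' = (3−√13)/2 ≈ -0.30278.
candidate 1: (m,n)=(-1,-7) → π∥ = -1-7·τ ≈ -24.11943, π⊥ = -1-7·τ' ≈ 1.11943 ∈ [0.9, 1.3) ⇒ IN Λ
candidate 2: (m,n)=(3,5) → π∥ = 3+5·τ ≈ 19.51388, π⊥ = 3+5·τ' ≈ 1.48612 ∉ [0.9, 1.3) ⇒ out
candidate 3: (m,n)=(1,1) → π∥ = 1+1·τ ≈ 4.30278, π⊥ = 1+1·τ' ≈ 0.69722 ∉ [0.9, 1.3) ⇒ out
candidate 4: (m,n)=(1,-1) → π∥ = 1-1·τ ≈ -2.30278, π⊥ = 1-1·τ' ≈ 1.30278 ∉ [0.9, 1.3) ⇒ out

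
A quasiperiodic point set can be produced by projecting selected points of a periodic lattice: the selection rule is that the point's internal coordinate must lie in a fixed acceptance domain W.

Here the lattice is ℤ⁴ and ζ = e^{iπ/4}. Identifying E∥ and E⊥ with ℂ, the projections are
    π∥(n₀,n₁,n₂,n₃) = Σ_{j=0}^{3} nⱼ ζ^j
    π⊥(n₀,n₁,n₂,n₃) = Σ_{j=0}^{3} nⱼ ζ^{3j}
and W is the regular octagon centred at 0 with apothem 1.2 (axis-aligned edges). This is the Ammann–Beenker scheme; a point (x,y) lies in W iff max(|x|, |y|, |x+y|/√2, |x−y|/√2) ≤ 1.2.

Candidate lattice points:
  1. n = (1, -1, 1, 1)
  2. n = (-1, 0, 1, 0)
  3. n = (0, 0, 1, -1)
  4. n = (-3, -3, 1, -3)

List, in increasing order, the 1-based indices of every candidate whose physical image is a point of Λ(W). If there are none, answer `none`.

Internal map: ζ^{3j} for j=0..3 gives (1,0), (−√2/2,√2/2), (0,−1), (√2/2,√2/2).
candidate 1: n = (1, -1, 1, 1) → π⊥ ≈ (+2.41421, -1.00000); max(|x|,|y|,|x±y|/√2) = 2.41421 > 1.2 ⇒ ∉ W
candidate 2: n = (-1, 0, 1, 0) → π⊥ ≈ (-1.00000, -1.00000); max(|x|,|y|,|x±y|/√2) = 1.41421 > 1.2 ⇒ ∉ W
candidate 3: n = (0, 0, 1, -1) → π⊥ ≈ (-0.70711, -1.70711); max(|x|,|y|,|x±y|/√2) = 1.70711 > 1.2 ⇒ ∉ W
candidate 4: n = (-3, -3, 1, -3) → π⊥ ≈ (-3.00000, -5.24264); max(|x|,|y|,|x±y|/√2) = 5.82843 > 1.2 ⇒ ∉ W

none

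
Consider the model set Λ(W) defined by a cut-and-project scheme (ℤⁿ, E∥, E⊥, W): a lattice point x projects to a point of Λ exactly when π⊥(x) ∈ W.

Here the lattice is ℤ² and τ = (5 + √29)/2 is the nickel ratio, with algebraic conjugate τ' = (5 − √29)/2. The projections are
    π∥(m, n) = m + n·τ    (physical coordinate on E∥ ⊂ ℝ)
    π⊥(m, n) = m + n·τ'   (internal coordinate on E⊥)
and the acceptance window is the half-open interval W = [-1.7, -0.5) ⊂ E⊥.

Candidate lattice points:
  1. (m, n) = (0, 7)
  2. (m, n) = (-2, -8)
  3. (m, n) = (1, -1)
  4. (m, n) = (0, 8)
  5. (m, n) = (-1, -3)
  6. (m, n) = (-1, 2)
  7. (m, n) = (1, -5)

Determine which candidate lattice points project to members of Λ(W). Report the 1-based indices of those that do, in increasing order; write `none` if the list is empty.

Numerically τ ≈ 5.19258 and τ' = −1/τ ≈ -0.19258.
#1 (0,7): internal coord 0 + (7)·τ' = -1.34808; -1.34808 ∈ [-1.7, -0.5) → IN Λ
#2 (-2,-8): internal coord -2 + (-8)·τ' = -0.45934; -0.45934 ∉ [-1.7, -0.5) → out
#3 (1,-1): internal coord 1 + (-1)·τ' = +1.19258; +1.19258 ∉ [-1.7, -0.5) → out
#4 (0,8): internal coord 0 + (8)·τ' = -1.54066; -1.54066 ∈ [-1.7, -0.5) → IN Λ
#5 (-1,-3): internal coord -1 + (-3)·τ' = -0.42225; -0.42225 ∉ [-1.7, -0.5) → out
#6 (-1,2): internal coord -1 + (2)·τ' = -1.38516; -1.38516 ∈ [-1.7, -0.5) → IN Λ
#7 (1,-5): internal coord 1 + (-5)·τ' = +1.96291; +1.96291 ∉ [-1.7, -0.5) → out

1, 4, 6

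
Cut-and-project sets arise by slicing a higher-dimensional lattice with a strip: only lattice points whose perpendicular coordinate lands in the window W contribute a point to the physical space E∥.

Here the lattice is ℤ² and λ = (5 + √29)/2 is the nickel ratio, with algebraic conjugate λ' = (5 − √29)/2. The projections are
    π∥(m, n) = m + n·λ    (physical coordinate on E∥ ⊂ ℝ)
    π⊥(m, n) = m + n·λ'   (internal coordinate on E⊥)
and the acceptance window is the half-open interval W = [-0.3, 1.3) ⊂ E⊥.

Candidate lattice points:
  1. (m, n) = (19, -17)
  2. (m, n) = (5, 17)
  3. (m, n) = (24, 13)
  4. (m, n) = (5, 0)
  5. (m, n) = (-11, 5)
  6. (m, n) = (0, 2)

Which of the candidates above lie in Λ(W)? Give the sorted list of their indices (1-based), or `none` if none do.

none

Compute λ' = (5−√29)/2 = -0.1926, so π⊥(m,n) = m -0.1926·n.
[1] lift (19,-17): star map gives 22.2739; window check -0.3 ≤ 22.2739 < 1.3 is false → out
[2] lift (5,17): star map gives 1.7261; window check -0.3 ≤ 1.7261 < 1.3 is false → out
[3] lift (24,13): star map gives 21.4964; window check -0.3 ≤ 21.4964 < 1.3 is false → out
[4] lift (5,0): star map gives 5.0000; window check -0.3 ≤ 5.0000 < 1.3 is false → out
[5] lift (-11,5): star map gives -11.9629; window check -0.3 ≤ -11.9629 < 1.3 is false → out
[6] lift (0,2): star map gives -0.3852; window check -0.3 ≤ -0.3852 < 1.3 is false → out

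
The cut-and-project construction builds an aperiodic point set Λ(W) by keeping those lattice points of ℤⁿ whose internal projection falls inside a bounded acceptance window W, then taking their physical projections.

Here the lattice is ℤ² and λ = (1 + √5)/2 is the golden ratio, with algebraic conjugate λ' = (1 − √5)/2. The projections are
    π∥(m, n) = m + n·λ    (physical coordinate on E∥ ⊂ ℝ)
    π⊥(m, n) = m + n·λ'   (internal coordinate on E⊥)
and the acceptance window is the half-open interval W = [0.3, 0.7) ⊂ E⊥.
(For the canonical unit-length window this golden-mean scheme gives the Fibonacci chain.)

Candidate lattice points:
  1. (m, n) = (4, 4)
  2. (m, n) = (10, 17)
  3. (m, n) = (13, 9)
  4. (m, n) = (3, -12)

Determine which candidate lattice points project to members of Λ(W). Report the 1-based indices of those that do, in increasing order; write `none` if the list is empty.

Numerically λ ≈ 1.618034 and λ' = −1/λ ≈ -0.618034.
#1 (4,4): internal coord 4 + (4)·λ' = +1.527864; +1.527864 ∉ [0.3, 0.7) → out
#2 (10,17): internal coord 10 + (17)·λ' = -0.506578; -0.506578 ∉ [0.3, 0.7) → out
#3 (13,9): internal coord 13 + (9)·λ' = +7.437694; +7.437694 ∉ [0.3, 0.7) → out
#4 (3,-12): internal coord 3 + (-12)·λ' = +10.416408; +10.416408 ∉ [0.3, 0.7) → out

none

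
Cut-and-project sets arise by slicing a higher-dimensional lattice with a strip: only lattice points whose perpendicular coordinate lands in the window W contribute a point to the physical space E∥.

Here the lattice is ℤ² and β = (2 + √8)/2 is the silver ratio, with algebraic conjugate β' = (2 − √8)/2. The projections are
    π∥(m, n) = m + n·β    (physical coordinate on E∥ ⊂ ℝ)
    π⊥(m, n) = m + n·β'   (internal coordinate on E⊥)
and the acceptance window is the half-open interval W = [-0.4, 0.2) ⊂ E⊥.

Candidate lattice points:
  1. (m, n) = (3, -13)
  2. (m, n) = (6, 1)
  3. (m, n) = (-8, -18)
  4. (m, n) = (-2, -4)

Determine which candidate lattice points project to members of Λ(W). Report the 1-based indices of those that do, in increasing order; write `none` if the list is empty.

Compute β' = (2−√8)/2 = -0.4142, so π⊥(m,n) = m -0.4142·n.
candidate 1: (m,n)=(3,-13) → π∥ = 3-13·β ≈ -28.3848, π⊥ = 3-13·β' ≈ 8.3848 ∉ [-0.4, 0.2) ⇒ out
candidate 2: (m,n)=(6,1) → π∥ = 6+1·β ≈ 8.4142, π⊥ = 6+1·β' ≈ 5.5858 ∉ [-0.4, 0.2) ⇒ out
candidate 3: (m,n)=(-8,-18) → π∥ = -8-18·β ≈ -51.4558, π⊥ = -8-18·β' ≈ -0.5442 ∉ [-0.4, 0.2) ⇒ out
candidate 4: (m,n)=(-2,-4) → π∥ = -2-4·β ≈ -11.6569, π⊥ = -2-4·β' ≈ -0.3431 ∈ [-0.4, 0.2) ⇒ IN Λ

4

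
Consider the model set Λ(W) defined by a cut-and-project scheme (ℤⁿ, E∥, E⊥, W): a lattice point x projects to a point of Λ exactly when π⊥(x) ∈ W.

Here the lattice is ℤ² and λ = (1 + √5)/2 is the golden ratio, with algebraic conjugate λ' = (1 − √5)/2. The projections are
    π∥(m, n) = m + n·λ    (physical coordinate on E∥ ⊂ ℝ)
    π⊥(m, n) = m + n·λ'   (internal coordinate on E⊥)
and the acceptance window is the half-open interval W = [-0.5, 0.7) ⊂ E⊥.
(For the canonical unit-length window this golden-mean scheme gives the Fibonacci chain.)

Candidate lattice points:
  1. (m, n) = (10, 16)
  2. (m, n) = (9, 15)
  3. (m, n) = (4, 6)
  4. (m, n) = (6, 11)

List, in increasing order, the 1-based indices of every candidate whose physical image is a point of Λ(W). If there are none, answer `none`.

λ' = (1−√5)/2 ≈ -0.6180.
candidate 1: (m,n)=(10,16) → π∥ = 10+16·λ ≈ 35.8885, π⊥ = 10+16·λ' ≈ 0.1115 ∈ [-0.5, 0.7) ⇒ IN Λ
candidate 2: (m,n)=(9,15) → π∥ = 9+15·λ ≈ 33.2705, π⊥ = 9+15·λ' ≈ -0.2705 ∈ [-0.5, 0.7) ⇒ IN Λ
candidate 3: (m,n)=(4,6) → π∥ = 4+6·λ ≈ 13.7082, π⊥ = 4+6·λ' ≈ 0.2918 ∈ [-0.5, 0.7) ⇒ IN Λ
candidate 4: (m,n)=(6,11) → π∥ = 6+11·λ ≈ 23.7984, π⊥ = 6+11·λ' ≈ -0.7984 ∉ [-0.5, 0.7) ⇒ out

1, 2, 3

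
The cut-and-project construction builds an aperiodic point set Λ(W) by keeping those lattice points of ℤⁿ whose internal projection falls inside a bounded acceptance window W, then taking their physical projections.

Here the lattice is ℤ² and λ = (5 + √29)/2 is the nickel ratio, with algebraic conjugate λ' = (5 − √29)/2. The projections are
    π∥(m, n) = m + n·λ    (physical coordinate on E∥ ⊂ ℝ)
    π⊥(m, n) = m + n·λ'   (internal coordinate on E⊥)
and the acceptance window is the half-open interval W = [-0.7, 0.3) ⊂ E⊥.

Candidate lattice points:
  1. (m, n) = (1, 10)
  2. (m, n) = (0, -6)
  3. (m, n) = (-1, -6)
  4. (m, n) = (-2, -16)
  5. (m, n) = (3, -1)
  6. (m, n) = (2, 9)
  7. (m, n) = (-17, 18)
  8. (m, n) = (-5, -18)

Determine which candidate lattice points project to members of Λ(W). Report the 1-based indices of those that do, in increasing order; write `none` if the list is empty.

Compute λ' = (5−√29)/2 = -0.192582, so π⊥(m,n) = m -0.192582·n.
#1 (1,10): internal coord 1 + (10)·λ' = -0.925824; -0.925824 ∉ [-0.7, 0.3) → out
#2 (0,-6): internal coord 0 + (-6)·λ' = +1.155494; +1.155494 ∉ [-0.7, 0.3) → out
#3 (-1,-6): internal coord -1 + (-6)·λ' = +0.155494; +0.155494 ∈ [-0.7, 0.3) → IN Λ
#4 (-2,-16): internal coord -2 + (-16)·λ' = +1.081318; +1.081318 ∉ [-0.7, 0.3) → out
#5 (3,-1): internal coord 3 + (-1)·λ' = +3.192582; +3.192582 ∉ [-0.7, 0.3) → out
#6 (2,9): internal coord 2 + (9)·λ' = +0.266758; +0.266758 ∈ [-0.7, 0.3) → IN Λ
#7 (-17,18): internal coord -17 + (18)·λ' = -20.466483; -20.466483 ∉ [-0.7, 0.3) → out
#8 (-5,-18): internal coord -5 + (-18)·λ' = -1.533517; -1.533517 ∉ [-0.7, 0.3) → out

3, 6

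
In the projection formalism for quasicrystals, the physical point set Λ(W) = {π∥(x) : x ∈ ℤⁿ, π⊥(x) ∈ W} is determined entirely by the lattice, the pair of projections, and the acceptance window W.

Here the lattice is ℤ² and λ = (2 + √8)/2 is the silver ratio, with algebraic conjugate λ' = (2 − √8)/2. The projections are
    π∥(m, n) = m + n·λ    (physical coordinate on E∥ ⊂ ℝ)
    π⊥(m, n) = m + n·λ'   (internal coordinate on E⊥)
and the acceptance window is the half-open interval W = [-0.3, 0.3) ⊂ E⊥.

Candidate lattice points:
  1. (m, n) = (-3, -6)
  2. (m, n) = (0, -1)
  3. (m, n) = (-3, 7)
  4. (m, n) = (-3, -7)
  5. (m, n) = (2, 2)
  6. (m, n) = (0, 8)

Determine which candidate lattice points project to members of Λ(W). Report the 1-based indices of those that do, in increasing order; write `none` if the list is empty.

4

Numerically λ ≈ 2.414214 and λ' = −1/λ ≈ -0.414214.
[1] lift (-3,-6): star map gives -0.514719; window check -0.3 ≤ -0.514719 < 0.3 is false → out
[2] lift (0,-1): star map gives 0.414214; window check -0.3 ≤ 0.414214 < 0.3 is false → out
[3] lift (-3,7): star map gives -5.899495; window check -0.3 ≤ -5.899495 < 0.3 is false → out
[4] lift (-3,-7): star map gives -0.100505; window check -0.3 ≤ -0.100505 < 0.3 is true → IN Λ
[5] lift (2,2): star map gives 1.171573; window check -0.3 ≤ 1.171573 < 0.3 is false → out
[6] lift (0,8): star map gives -3.313708; window check -0.3 ≤ -3.313708 < 0.3 is false → out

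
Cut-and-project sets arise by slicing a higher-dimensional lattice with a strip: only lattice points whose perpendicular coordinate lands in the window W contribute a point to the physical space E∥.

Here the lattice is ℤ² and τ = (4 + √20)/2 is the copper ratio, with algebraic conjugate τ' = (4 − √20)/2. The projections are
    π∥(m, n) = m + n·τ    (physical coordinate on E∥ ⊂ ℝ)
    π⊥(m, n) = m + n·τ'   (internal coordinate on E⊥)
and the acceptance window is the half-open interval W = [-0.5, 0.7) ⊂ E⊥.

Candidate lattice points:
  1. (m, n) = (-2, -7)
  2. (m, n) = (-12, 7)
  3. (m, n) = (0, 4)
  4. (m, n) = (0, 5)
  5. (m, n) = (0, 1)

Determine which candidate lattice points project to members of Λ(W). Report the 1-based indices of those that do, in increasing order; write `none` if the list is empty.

1, 5

Numerically τ ≈ 4.236068 and τ' = −1/τ ≈ -0.236068.
[1] lift (-2,-7): star map gives -0.347524; window check -0.5 ≤ -0.347524 < 0.7 is true → IN Λ
[2] lift (-12,7): star map gives -13.652476; window check -0.5 ≤ -13.652476 < 0.7 is false → out
[3] lift (0,4): star map gives -0.944272; window check -0.5 ≤ -0.944272 < 0.7 is false → out
[4] lift (0,5): star map gives -1.180340; window check -0.5 ≤ -1.180340 < 0.7 is false → out
[5] lift (0,1): star map gives -0.236068; window check -0.5 ≤ -0.236068 < 0.7 is true → IN Λ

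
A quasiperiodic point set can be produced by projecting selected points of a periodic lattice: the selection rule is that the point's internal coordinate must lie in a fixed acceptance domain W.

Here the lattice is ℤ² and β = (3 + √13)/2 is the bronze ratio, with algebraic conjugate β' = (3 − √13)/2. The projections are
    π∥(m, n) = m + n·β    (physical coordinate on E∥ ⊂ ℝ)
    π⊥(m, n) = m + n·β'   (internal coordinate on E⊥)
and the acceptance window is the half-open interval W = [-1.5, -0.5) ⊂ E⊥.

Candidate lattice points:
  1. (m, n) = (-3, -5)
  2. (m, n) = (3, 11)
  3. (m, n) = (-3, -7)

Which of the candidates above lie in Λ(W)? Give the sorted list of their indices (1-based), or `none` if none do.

1, 3

Compute β' = (3−√13)/2 = -0.302776, so π⊥(m,n) = m -0.302776·n.
#1 (-3,-5): internal coord -3 + (-5)·β' = -1.486122; -1.486122 ∈ [-1.5, -0.5) → IN Λ
#2 (3,11): internal coord 3 + (11)·β' = -0.330532; -0.330532 ∉ [-1.5, -0.5) → out
#3 (-3,-7): internal coord -3 + (-7)·β' = -0.880571; -0.880571 ∈ [-1.5, -0.5) → IN Λ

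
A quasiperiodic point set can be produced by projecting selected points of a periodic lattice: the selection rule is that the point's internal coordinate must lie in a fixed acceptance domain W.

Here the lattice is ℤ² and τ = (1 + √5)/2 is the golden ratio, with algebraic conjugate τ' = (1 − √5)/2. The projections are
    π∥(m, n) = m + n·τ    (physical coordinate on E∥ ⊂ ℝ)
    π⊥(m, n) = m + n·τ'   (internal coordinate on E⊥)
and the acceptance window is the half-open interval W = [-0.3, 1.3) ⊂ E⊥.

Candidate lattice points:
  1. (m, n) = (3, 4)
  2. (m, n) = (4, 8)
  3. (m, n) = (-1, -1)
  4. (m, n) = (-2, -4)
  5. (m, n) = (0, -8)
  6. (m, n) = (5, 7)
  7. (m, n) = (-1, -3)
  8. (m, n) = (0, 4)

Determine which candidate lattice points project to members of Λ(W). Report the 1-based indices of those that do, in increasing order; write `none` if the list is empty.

Compute τ' = (1−√5)/2 = -0.61803, so π⊥(m,n) = m -0.61803·n.
#1 (3,4): internal coord 3 + (4)·τ' = +0.52786; +0.52786 ∈ [-0.3, 1.3) → IN Λ
#2 (4,8): internal coord 4 + (8)·τ' = -0.94427; -0.94427 ∉ [-0.3, 1.3) → out
#3 (-1,-1): internal coord -1 + (-1)·τ' = -0.38197; -0.38197 ∉ [-0.3, 1.3) → out
#4 (-2,-4): internal coord -2 + (-4)·τ' = +0.47214; +0.47214 ∈ [-0.3, 1.3) → IN Λ
#5 (0,-8): internal coord 0 + (-8)·τ' = +4.94427; +4.94427 ∉ [-0.3, 1.3) → out
#6 (5,7): internal coord 5 + (7)·τ' = +0.67376; +0.67376 ∈ [-0.3, 1.3) → IN Λ
#7 (-1,-3): internal coord -1 + (-3)·τ' = +0.85410; +0.85410 ∈ [-0.3, 1.3) → IN Λ
#8 (0,4): internal coord 0 + (4)·τ' = -2.47214; -2.47214 ∉ [-0.3, 1.3) → out

1, 4, 6, 7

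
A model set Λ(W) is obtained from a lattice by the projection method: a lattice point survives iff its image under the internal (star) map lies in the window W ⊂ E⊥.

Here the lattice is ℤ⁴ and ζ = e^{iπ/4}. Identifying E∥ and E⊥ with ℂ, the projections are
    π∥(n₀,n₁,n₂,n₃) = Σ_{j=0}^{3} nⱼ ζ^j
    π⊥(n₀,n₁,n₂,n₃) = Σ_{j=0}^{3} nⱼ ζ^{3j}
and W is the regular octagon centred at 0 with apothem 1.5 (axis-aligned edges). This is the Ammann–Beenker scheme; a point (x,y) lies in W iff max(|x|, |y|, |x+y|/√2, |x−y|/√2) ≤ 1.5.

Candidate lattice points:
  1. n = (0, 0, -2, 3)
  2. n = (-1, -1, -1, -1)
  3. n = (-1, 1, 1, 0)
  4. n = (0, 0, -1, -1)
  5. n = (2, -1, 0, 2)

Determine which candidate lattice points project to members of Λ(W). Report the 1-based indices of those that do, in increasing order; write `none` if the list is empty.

2, 4

π⊥(n) = n₀ + n₁ζ³ + n₂ζ⁶ + n₃ζ⁹ where ζ = e^{iπ/4}.
#1 (0, 0, -2, 3): internal (2.12132, 4.12132); octagon support 4.41421 vs apothem 1.5 → ∉ W
#2 (-1, -1, -1, -1): internal (-1.00000, -0.41421); octagon support 1.00000 vs apothem 1.5 → ∈ W
#3 (-1, 1, 1, 0): internal (-1.70711, -0.29289); octagon support 1.70711 vs apothem 1.5 → ∉ W
#4 (0, 0, -1, -1): internal (-0.70711, 0.29289); octagon support 0.70711 vs apothem 1.5 → ∈ W
#5 (2, -1, 0, 2): internal (4.12132, 0.70711); octagon support 4.12132 vs apothem 1.5 → ∉ W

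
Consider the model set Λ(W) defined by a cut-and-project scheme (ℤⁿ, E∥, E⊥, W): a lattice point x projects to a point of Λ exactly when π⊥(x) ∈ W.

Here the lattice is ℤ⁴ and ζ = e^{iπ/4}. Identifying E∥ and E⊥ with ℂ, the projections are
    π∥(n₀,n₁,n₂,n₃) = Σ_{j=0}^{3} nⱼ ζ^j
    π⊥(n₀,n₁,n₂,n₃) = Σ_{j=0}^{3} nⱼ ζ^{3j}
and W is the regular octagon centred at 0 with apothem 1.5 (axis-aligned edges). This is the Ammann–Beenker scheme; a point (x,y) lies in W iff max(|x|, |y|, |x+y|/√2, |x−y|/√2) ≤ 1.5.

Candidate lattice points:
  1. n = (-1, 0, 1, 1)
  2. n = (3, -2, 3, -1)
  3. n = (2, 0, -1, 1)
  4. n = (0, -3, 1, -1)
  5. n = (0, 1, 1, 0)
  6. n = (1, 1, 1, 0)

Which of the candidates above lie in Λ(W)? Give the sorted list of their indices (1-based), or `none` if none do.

1, 5, 6

π⊥(n) = n₀ + n₁ζ³ + n₂ζ⁶ + n₃ζ⁹ where ζ = e^{iπ/4}.
#1 (-1, 0, 1, 1): internal (-0.2929, -0.2929); octagon support 0.4142 vs apothem 1.5 → ∈ W
#2 (3, -2, 3, -1): internal (3.7071, -5.1213); octagon support 6.2426 vs apothem 1.5 → ∉ W
#3 (2, 0, -1, 1): internal (2.7071, 1.7071); octagon support 3.1213 vs apothem 1.5 → ∉ W
#4 (0, -3, 1, -1): internal (1.4142, -3.8284); octagon support 3.8284 vs apothem 1.5 → ∉ W
#5 (0, 1, 1, 0): internal (-0.7071, -0.2929); octagon support 0.7071 vs apothem 1.5 → ∈ W
#6 (1, 1, 1, 0): internal (0.2929, -0.2929); octagon support 0.4142 vs apothem 1.5 → ∈ W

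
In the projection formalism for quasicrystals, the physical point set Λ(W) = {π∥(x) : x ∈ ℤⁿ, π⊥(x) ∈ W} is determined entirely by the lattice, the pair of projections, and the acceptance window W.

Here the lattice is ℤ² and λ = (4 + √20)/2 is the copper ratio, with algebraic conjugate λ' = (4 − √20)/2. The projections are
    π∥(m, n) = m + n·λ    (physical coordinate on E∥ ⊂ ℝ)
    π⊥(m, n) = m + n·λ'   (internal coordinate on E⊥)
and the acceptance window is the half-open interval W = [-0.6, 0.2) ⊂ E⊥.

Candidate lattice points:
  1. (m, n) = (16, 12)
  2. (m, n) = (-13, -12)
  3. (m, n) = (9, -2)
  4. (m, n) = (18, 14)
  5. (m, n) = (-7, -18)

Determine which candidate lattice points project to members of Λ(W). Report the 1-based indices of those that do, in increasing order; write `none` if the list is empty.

λ' = (4−√20)/2 ≈ -0.236068.
[1] lift (16,12): star map gives 13.167184; window check -0.6 ≤ 13.167184 < 0.2 is false → out
[2] lift (-13,-12): star map gives -10.167184; window check -0.6 ≤ -10.167184 < 0.2 is false → out
[3] lift (9,-2): star map gives 9.472136; window check -0.6 ≤ 9.472136 < 0.2 is false → out
[4] lift (18,14): star map gives 14.695048; window check -0.6 ≤ 14.695048 < 0.2 is false → out
[5] lift (-7,-18): star map gives -2.750776; window check -0.6 ≤ -2.750776 < 0.2 is false → out

none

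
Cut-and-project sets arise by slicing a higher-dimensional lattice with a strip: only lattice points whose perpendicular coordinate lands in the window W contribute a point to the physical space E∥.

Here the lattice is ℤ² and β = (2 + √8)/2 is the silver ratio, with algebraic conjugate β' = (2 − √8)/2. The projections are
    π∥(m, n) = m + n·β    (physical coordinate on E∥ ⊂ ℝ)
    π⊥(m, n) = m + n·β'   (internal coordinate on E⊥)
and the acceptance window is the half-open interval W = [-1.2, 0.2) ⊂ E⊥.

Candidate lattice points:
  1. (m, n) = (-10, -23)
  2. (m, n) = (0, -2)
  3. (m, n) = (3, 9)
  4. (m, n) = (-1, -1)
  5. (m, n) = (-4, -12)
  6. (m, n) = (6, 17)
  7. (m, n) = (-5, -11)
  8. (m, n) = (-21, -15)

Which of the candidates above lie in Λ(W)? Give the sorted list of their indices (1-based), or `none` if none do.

Numerically β ≈ 2.414214 and β' = −1/β ≈ -0.414214.
#1 (-10,-23): internal coord -10 + (-23)·β' = -0.473088; -0.473088 ∈ [-1.2, 0.2) → IN Λ
#2 (0,-2): internal coord 0 + (-2)·β' = +0.828427; +0.828427 ∉ [-1.2, 0.2) → out
#3 (3,9): internal coord 3 + (9)·β' = -0.727922; -0.727922 ∈ [-1.2, 0.2) → IN Λ
#4 (-1,-1): internal coord -1 + (-1)·β' = -0.585786; -0.585786 ∈ [-1.2, 0.2) → IN Λ
#5 (-4,-12): internal coord -4 + (-12)·β' = +0.970563; +0.970563 ∉ [-1.2, 0.2) → out
#6 (6,17): internal coord 6 + (17)·β' = -1.041631; -1.041631 ∈ [-1.2, 0.2) → IN Λ
#7 (-5,-11): internal coord -5 + (-11)·β' = -0.443651; -0.443651 ∈ [-1.2, 0.2) → IN Λ
#8 (-21,-15): internal coord -21 + (-15)·β' = -14.786797; -14.786797 ∉ [-1.2, 0.2) → out

1, 3, 4, 6, 7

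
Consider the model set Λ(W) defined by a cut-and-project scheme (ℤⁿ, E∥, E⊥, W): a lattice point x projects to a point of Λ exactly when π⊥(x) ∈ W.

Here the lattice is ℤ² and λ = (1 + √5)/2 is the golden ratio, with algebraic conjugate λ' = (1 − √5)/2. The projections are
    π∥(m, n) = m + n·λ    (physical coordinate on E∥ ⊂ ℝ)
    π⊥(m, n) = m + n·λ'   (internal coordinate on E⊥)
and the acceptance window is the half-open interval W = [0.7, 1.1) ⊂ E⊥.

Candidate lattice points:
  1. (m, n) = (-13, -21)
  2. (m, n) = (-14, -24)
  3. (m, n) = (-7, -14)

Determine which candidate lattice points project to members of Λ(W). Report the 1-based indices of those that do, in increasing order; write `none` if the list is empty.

λ' = (1−√5)/2 ≈ -0.61803.
candidate 1: (m,n)=(-13,-21) → π∥ = -13-21·λ ≈ -46.97871, π⊥ = -13-21·λ' ≈ -0.02129 ∉ [0.7, 1.1) ⇒ out
candidate 2: (m,n)=(-14,-24) → π∥ = -14-24·λ ≈ -52.83282, π⊥ = -14-24·λ' ≈ 0.83282 ∈ [0.7, 1.1) ⇒ IN Λ
candidate 3: (m,n)=(-7,-14) → π∥ = -7-14·λ ≈ -29.65248, π⊥ = -7-14·λ' ≈ 1.65248 ∉ [0.7, 1.1) ⇒ out

2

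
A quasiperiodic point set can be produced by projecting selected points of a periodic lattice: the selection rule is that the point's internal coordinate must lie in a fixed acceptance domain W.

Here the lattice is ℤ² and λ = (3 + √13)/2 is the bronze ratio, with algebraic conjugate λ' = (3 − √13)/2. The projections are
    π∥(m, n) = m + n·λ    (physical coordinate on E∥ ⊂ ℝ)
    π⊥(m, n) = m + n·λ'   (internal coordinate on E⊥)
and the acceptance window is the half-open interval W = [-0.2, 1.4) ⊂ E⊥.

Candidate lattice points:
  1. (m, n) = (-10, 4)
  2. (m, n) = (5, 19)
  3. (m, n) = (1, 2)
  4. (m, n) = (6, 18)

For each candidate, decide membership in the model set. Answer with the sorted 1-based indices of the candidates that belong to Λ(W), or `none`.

λ' = (3−√13)/2 ≈ -0.302776.
#1 (-10,4): internal coord -10 + (4)·λ' = -11.211103; -11.211103 ∉ [-0.2, 1.4) → out
#2 (5,19): internal coord 5 + (19)·λ' = -0.752737; -0.752737 ∉ [-0.2, 1.4) → out
#3 (1,2): internal coord 1 + (2)·λ' = +0.394449; +0.394449 ∈ [-0.2, 1.4) → IN Λ
#4 (6,18): internal coord 6 + (18)·λ' = +0.550039; +0.550039 ∈ [-0.2, 1.4) → IN Λ

3, 4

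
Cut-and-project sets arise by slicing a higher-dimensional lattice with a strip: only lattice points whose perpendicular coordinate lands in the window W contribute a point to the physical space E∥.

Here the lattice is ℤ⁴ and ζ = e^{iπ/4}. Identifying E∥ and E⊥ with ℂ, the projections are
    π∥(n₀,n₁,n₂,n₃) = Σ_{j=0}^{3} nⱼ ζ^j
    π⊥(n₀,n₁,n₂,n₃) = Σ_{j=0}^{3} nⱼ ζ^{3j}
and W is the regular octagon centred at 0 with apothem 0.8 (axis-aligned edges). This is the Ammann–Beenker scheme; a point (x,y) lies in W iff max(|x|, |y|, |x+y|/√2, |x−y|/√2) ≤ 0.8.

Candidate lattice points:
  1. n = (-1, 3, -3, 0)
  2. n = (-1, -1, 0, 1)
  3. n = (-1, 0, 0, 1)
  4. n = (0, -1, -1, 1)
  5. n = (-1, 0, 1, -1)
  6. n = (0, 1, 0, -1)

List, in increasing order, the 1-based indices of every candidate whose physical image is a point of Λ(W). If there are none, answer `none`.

π⊥(n) = n₀ + n₁ζ³ + n₂ζ⁶ + n₃ζ⁹ where ζ = e^{iπ/4}.
#1 (-1, 3, -3, 0): internal (-3.12132, 5.12132); octagon support 5.82843 vs apothem 0.8 → ∉ W
#2 (-1, -1, 0, 1): internal (0.41421, 0.00000); octagon support 0.41421 vs apothem 0.8 → ∈ W
#3 (-1, 0, 0, 1): internal (-0.29289, 0.70711); octagon support 0.70711 vs apothem 0.8 → ∈ W
#4 (0, -1, -1, 1): internal (1.41421, 1.00000); octagon support 1.70711 vs apothem 0.8 → ∉ W
#5 (-1, 0, 1, -1): internal (-1.70711, -1.70711); octagon support 2.41421 vs apothem 0.8 → ∉ W
#6 (0, 1, 0, -1): internal (-1.41421, 0.00000); octagon support 1.41421 vs apothem 0.8 → ∉ W

2, 3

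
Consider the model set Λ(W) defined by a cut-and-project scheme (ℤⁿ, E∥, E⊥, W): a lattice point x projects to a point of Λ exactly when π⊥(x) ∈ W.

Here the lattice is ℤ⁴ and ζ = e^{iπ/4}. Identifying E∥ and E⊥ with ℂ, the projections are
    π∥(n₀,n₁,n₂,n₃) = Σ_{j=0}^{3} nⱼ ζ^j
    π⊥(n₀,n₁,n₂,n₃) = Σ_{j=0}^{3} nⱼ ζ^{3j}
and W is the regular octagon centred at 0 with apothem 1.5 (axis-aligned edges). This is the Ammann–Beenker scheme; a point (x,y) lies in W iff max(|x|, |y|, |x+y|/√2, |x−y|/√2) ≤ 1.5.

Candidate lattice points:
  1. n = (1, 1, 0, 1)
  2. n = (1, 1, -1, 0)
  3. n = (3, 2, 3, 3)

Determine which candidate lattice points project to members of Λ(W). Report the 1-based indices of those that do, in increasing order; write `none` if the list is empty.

Internal map: ζ^{3j} for j=0..3 gives (1,0), (−√2/2,√2/2), (0,−1), (√2/2,√2/2).
#1 (1, 1, 0, 1): internal (1.000000, 1.414214); octagon support 1.707107 vs apothem 1.5 → ∉ W
#2 (1, 1, -1, 0): internal (0.292893, 1.707107); octagon support 1.707107 vs apothem 1.5 → ∉ W
#3 (3, 2, 3, 3): internal (3.707107, 0.535534); octagon support 3.707107 vs apothem 1.5 → ∉ W

none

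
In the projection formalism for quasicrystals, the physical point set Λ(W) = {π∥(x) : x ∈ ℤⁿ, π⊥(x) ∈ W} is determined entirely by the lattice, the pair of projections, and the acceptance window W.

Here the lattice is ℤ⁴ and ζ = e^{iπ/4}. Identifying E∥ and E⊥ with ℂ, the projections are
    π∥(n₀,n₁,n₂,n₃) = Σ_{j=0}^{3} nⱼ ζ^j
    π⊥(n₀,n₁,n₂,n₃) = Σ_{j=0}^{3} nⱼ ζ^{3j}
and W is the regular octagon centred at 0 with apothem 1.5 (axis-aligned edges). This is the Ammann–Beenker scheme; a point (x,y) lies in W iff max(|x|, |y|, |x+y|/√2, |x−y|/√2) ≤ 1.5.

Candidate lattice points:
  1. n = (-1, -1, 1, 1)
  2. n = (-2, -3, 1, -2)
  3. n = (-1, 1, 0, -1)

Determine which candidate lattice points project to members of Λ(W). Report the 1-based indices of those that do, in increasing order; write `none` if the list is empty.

Internal map: ζ^{3j} for j=0..3 gives (1,0), (−√2/2,√2/2), (0,−1), (√2/2,√2/2).
candidate 1: n = (-1, -1, 1, 1) → π⊥ ≈ (+0.41421, -1.00000); max(|x|,|y|,|x±y|/√2) = 1.00000 ≤ 1.5 ⇒ ∈ W
candidate 2: n = (-2, -3, 1, -2) → π⊥ ≈ (-1.29289, -4.53553); max(|x|,|y|,|x±y|/√2) = 4.53553 > 1.5 ⇒ ∉ W
candidate 3: n = (-1, 1, 0, -1) → π⊥ ≈ (-2.41421, +0.00000); max(|x|,|y|,|x±y|/√2) = 2.41421 > 1.5 ⇒ ∉ W

1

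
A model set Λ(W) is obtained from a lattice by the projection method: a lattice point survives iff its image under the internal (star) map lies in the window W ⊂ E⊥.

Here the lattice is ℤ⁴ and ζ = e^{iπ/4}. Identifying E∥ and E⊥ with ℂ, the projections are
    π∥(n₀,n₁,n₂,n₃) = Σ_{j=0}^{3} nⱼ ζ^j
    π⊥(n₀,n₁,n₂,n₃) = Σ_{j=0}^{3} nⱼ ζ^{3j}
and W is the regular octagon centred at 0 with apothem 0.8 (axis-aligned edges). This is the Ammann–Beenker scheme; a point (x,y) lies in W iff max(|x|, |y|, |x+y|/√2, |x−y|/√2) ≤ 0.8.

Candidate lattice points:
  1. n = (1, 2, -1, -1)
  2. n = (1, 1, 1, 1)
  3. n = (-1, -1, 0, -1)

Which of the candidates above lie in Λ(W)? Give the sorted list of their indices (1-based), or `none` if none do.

none

With ζ = e^{iπ/4} the internal vectors are ζ^0,ζ^3,ζ^6,ζ^9.
#1 (1, 2, -1, -1): internal (-1.121320, 1.707107); octagon support 2.000000 vs apothem 0.8 → ∉ W
#2 (1, 1, 1, 1): internal (1.000000, 0.414214); octagon support 1.000000 vs apothem 0.8 → ∉ W
#3 (-1, -1, 0, -1): internal (-1.000000, -1.414214); octagon support 1.707107 vs apothem 0.8 → ∉ W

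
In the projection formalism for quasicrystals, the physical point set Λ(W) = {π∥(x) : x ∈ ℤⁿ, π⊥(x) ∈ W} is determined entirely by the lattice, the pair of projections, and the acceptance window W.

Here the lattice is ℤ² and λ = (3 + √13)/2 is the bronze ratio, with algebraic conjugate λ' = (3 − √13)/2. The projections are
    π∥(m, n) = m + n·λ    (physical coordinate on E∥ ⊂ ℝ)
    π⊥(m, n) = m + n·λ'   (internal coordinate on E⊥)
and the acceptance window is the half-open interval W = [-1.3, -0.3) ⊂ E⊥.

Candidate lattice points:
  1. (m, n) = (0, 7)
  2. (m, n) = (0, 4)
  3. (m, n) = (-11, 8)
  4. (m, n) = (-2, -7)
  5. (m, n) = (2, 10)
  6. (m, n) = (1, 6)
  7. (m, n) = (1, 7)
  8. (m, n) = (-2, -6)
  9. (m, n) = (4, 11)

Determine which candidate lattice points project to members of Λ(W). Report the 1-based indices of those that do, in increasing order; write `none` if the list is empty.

2, 5, 6, 7

λ' = (3−√13)/2 ≈ -0.302776.
[1] lift (0,7): star map gives -2.119429; window check -1.3 ≤ -2.119429 < -0.3 is false → out
[2] lift (0,4): star map gives -1.211103; window check -1.3 ≤ -1.211103 < -0.3 is true → IN Λ
[3] lift (-11,8): star map gives -13.422205; window check -1.3 ≤ -13.422205 < -0.3 is false → out
[4] lift (-2,-7): star map gives 0.119429; window check -1.3 ≤ 0.119429 < -0.3 is false → out
[5] lift (2,10): star map gives -1.027756; window check -1.3 ≤ -1.027756 < -0.3 is true → IN Λ
[6] lift (1,6): star map gives -0.816654; window check -1.3 ≤ -0.816654 < -0.3 is true → IN Λ
[7] lift (1,7): star map gives -1.119429; window check -1.3 ≤ -1.119429 < -0.3 is true → IN Λ
[8] lift (-2,-6): star map gives -0.183346; window check -1.3 ≤ -0.183346 < -0.3 is false → out
[9] lift (4,11): star map gives 0.669468; window check -1.3 ≤ 0.669468 < -0.3 is false → out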